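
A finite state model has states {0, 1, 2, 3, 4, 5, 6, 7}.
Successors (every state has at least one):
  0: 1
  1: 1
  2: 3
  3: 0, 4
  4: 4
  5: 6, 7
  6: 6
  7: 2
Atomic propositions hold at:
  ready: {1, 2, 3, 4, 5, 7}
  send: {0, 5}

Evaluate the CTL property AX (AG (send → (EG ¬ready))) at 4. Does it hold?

Yes

Sat(¬ready) = {0, 6}
EG ¬ready: greatest fixpoint, start Z0 = {0, 6}, keep only states in Sat with some successor in Z. Z1 = {6}; fixed.
Sat(EG ¬ready) = {6}
Sat(send → (EG ¬ready)) = {1, 2, 3, 4, 6, 7}
AG (send → (EG ¬ready)): greatest fixpoint, start Z0 = {1, 2, 3, 4, 6, 7}, keep only states in Sat with every successor in Z. Z1 = {1, 2, 4, 6, 7}; Z2 = {1, 4, 6, 7}; Z3 = {1, 4, 6}; fixed.
Sat(AG (send → (EG ¬ready))) = {1, 4, 6}
Sat(AX (AG (send → (EG ¬ready)))) = {s : every successor in {1, 4, 6}} = {0, 1, 4, 6}
4 ∈ Sat(AX (AG (send → (EG ¬ready)))) = {0, 1, 4, 6}, so the formula holds at 4.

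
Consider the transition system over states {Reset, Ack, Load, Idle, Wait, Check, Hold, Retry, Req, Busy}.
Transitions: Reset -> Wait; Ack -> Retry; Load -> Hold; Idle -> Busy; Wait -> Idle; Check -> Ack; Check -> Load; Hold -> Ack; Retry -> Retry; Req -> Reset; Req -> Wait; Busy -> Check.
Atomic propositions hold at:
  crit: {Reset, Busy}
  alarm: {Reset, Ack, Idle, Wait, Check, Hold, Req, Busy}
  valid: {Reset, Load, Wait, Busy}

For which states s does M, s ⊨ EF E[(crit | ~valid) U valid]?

Sat(~valid) = {Ack, Idle, Check, Hold, Retry, Req}
Sat(crit | ~valid) = {Reset, Ack, Idle, Check, Hold, Retry, Req, Busy}
E[(crit | ~valid) U valid]: least fixpoint, start Z0 = Sat(valid) = {Reset, Load, Wait, Busy}, add states in Sat(crit | ~valid) with some successor in Z. Z1 = {Reset, Load, Idle, Wait, Check, Req, Busy}; fixed.
Sat(E[(crit | ~valid) U valid]) = {Reset, Load, Idle, Wait, Check, Req, Busy}
EF E[(crit | ~valid) U valid]: least fixpoint, start Z0 = {Reset, Load, Idle, Wait, Check, Req, Busy}, add states with some successor in Z. Already a fixed point.
Sat(EF E[(crit | ~valid) U valid]) = {Reset, Load, Idle, Wait, Check, Req, Busy}

{Reset, Load, Idle, Wait, Check, Req, Busy}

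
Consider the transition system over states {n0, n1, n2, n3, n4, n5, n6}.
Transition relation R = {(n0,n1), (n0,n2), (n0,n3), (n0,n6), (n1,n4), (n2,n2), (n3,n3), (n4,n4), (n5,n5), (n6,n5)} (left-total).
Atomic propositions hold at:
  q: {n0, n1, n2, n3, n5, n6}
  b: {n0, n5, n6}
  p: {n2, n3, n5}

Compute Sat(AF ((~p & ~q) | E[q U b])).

Sat(~p) = {n0, n1, n4, n6}
Sat(~q) = {n4}
Sat(~p & ~q) = {n4}
E[q U b]: least fixpoint, start Z0 = Sat(b) = {n0, n5, n6}, add states in Sat(q) with some successor in Z. Already a fixed point.
Sat(E[q U b]) = {n0, n5, n6}
Sat((~p & ~q) | E[q U b]) = {n0, n4, n5, n6}
AF ((~p & ~q) | E[q U b]): least fixpoint, start Z0 = {n0, n4, n5, n6}, add states with every successor in Z. Z1 = {n0, n1, n4, n5, n6}; fixed.
Sat(AF ((~p & ~q) | E[q U b])) = {n0, n1, n4, n5, n6}

{n0, n1, n4, n5, n6}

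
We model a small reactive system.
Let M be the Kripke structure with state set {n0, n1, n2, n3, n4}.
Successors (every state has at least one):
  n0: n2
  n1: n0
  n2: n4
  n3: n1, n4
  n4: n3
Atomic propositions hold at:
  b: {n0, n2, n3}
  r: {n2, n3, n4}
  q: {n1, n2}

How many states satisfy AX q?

1

Sat(AX q) = {s : every successor in {n1, n2}} = {n0}
|Sat(AX q)| = |{n0}| = 1.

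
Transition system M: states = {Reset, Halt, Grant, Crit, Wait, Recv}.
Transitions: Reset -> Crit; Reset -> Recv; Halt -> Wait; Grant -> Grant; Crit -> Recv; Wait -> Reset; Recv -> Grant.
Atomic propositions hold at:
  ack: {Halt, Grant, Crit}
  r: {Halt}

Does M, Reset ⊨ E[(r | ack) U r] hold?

Sat(r | ack) = {Halt, Grant, Crit}
E[(r | ack) U r]: least fixpoint, start Z0 = Sat(r) = {Halt}, add states in Sat(r | ack) with some successor in Z. Already a fixed point.
Sat(E[(r | ack) U r]) = {Halt}
Reset ∉ Sat(E[(r | ack) U r]) = {Halt}, so the formula does not hold at Reset.

No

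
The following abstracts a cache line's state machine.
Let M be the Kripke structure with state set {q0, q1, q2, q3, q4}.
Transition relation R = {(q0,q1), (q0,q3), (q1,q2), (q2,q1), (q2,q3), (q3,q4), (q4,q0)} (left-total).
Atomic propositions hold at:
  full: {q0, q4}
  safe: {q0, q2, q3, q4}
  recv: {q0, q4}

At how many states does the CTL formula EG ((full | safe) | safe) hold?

Sat(full | safe) = {q0, q2, q3, q4}
Sat((full | safe) | safe) = {q0, q2, q3, q4}
EG ((full | safe) | safe): greatest fixpoint, start Z0 = {q0, q2, q3, q4}, keep only states in Sat with some successor in Z. Already a fixed point.
Sat(EG ((full | safe) | safe)) = {q0, q2, q3, q4}
|Sat(EG ((full | safe) | safe))| = |{q0, q2, q3, q4}| = 4.

4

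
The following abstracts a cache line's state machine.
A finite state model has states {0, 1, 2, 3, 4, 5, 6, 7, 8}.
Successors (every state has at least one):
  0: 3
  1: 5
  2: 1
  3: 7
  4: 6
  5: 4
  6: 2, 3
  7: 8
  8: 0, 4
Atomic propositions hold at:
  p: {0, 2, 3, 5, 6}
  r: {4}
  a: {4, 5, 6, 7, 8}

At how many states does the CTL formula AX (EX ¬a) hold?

2

Sat(¬a) = {0, 1, 2, 3}
Sat(EX ¬a) = {s : some successor in {0, 1, 2, 3}} = {0, 2, 6, 8}
Sat(AX (EX ¬a)) = {s : every successor in {0, 2, 6, 8}} = {4, 7}
|Sat(AX (EX ¬a))| = |{4, 7}| = 2.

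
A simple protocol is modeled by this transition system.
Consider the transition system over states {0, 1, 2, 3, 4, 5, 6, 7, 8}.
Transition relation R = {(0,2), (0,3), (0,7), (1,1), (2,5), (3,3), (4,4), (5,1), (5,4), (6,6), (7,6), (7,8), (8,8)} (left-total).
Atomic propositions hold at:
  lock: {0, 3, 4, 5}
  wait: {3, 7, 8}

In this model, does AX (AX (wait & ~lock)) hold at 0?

Sat(~lock) = {1, 2, 6, 7, 8}
Sat(wait & ~lock) = {7, 8}
Sat(AX (wait & ~lock)) = {s : every successor in {7, 8}} = {8}
Sat(AX (AX (wait & ~lock))) = {s : every successor in {8}} = {8}
0 ∉ Sat(AX (AX (wait & ~lock))) = {8}, so the formula does not hold at 0.

No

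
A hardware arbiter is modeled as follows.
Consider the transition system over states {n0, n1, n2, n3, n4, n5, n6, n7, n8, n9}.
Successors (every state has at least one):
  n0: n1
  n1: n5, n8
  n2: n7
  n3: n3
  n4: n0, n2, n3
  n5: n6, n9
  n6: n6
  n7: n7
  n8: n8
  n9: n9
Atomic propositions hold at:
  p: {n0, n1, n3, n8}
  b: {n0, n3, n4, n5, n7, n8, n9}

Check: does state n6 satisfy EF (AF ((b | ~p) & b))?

No

Sat(~p) = {n2, n4, n5, n6, n7, n9}
Sat(b | ~p) = {n0, n2, n3, n4, n5, n6, n7, n8, n9}
Sat((b | ~p) & b) = {n0, n3, n4, n5, n7, n8, n9}
AF ((b | ~p) & b): least fixpoint, start Z0 = {n0, n3, n4, n5, n7, n8, n9}, add states with every successor in Z. Z1 = {n0, n1, n2, n3, n4, n5, n7, n8, n9}; fixed.
Sat(AF ((b | ~p) & b)) = {n0, n1, n2, n3, n4, n5, n7, n8, n9}
EF (AF ((b | ~p) & b)): least fixpoint, start Z0 = {n0, n1, n2, n3, n4, n5, n7, n8, n9}, add states with some successor in Z. Already a fixed point.
Sat(EF (AF ((b | ~p) & b))) = {n0, n1, n2, n3, n4, n5, n7, n8, n9}
n6 ∉ Sat(EF (AF ((b | ~p) & b))) = {n0, n1, n2, n3, n4, n5, n7, n8, n9}, so the formula does not hold at n6.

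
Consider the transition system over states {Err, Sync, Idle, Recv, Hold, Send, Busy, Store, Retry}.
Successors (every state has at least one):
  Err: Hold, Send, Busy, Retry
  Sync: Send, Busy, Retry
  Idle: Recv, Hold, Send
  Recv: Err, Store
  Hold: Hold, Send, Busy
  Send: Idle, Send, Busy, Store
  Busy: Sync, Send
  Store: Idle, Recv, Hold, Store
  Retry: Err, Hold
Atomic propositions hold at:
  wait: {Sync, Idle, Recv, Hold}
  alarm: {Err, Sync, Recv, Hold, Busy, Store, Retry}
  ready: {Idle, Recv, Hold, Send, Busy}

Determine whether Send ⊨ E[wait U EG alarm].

No

EG alarm: greatest fixpoint, start Z0 = {Err, Sync, Recv, Hold, Busy, Store, Retry}, keep only states in Sat with some successor in Z. Already a fixed point.
Sat(EG alarm) = {Err, Sync, Recv, Hold, Busy, Store, Retry}
E[wait U EG alarm]: least fixpoint, start Z0 = Sat(EG alarm) = {Err, Sync, Recv, Hold, Busy, Store, Retry}, add states in Sat(wait) with some successor in Z. Z1 = {Err, Sync, Idle, Recv, Hold, Busy, Store, Retry}; fixed.
Sat(E[wait U EG alarm]) = {Err, Sync, Idle, Recv, Hold, Busy, Store, Retry}
Send ∉ Sat(E[wait U EG alarm]) = {Err, Sync, Idle, Recv, Hold, Busy, Store, Retry}, so the formula does not hold at Send.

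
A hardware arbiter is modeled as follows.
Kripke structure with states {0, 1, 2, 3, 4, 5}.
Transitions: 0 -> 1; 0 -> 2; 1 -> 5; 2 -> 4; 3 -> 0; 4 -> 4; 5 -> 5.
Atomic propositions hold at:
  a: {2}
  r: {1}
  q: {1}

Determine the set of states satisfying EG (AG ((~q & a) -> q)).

Sat(~q) = {0, 2, 3, 4, 5}
Sat(~q & a) = {2}
Sat((~q & a) -> q) = {0, 1, 3, 4, 5}
AG ((~q & a) -> q): greatest fixpoint, start Z0 = {0, 1, 3, 4, 5}, keep only states in Sat with every successor in Z. Z1 = {1, 3, 4, 5}; Z2 = {1, 4, 5}; fixed.
Sat(AG ((~q & a) -> q)) = {1, 4, 5}
EG (AG ((~q & a) -> q)): greatest fixpoint, start Z0 = {1, 4, 5}, keep only states in Sat with some successor in Z. Already a fixed point.
Sat(EG (AG ((~q & a) -> q))) = {1, 4, 5}

{1, 4, 5}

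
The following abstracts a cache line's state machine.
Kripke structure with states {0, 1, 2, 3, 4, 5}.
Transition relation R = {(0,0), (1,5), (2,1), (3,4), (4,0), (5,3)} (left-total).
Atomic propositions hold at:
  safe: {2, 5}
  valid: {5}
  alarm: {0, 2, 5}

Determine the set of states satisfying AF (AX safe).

Sat(AX safe) = {s : every successor in {2, 5}} = {1}
AF (AX safe): least fixpoint, start Z0 = {1}, add states with every successor in Z. Z1 = {1, 2}; fixed.
Sat(AF (AX safe)) = {1, 2}

{1, 2}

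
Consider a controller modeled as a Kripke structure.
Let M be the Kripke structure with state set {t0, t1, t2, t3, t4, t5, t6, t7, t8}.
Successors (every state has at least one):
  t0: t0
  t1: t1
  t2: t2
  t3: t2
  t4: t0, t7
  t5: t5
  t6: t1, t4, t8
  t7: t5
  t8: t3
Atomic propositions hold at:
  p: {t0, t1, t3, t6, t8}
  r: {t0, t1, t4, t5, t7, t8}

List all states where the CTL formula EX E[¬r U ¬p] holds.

Sat(¬r) = {t2, t3, t6}
Sat(¬p) = {t2, t4, t5, t7}
E[¬r U ¬p]: least fixpoint, start Z0 = Sat(¬p) = {t2, t4, t5, t7}, add states in Sat(¬r) with some successor in Z. Z1 = {t2, t3, t4, t5, t6, t7}; fixed.
Sat(E[¬r U ¬p]) = {t2, t3, t4, t5, t6, t7}
Sat(EX E[¬r U ¬p]) = {s : some successor in {t2, t3, t4, t5, t6, t7}} = {t2, t3, t4, t5, t6, t7, t8}

{t2, t3, t4, t5, t6, t7, t8}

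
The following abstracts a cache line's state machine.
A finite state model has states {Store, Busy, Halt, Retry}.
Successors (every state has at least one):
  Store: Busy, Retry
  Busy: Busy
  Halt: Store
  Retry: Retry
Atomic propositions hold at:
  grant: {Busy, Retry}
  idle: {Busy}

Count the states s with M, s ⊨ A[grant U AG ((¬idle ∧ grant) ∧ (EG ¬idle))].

Sat(¬idle) = {Store, Halt, Retry}
Sat(¬idle ∧ grant) = {Retry}
EG ¬idle: greatest fixpoint, start Z0 = {Store, Halt, Retry}, keep only states in Sat with some successor in Z. Already a fixed point.
Sat(EG ¬idle) = {Store, Halt, Retry}
Sat((¬idle ∧ grant) ∧ (EG ¬idle)) = {Retry}
AG ((¬idle ∧ grant) ∧ (EG ¬idle)): greatest fixpoint, start Z0 = {Retry}, keep only states in Sat with every successor in Z. Already a fixed point.
Sat(AG ((¬idle ∧ grant) ∧ (EG ¬idle))) = {Retry}
A[grant U AG ((¬idle ∧ grant) ∧ (EG ¬idle))]: least fixpoint, start Z0 = Sat(AG ((¬idle ∧ grant) ∧ (EG ¬idle))) = {Retry}, add states in Sat(grant) with every successor in Z. Already a fixed point.
Sat(A[grant U AG ((¬idle ∧ grant) ∧ (EG ¬idle))]) = {Retry}
|Sat(A[grant U AG ((¬idle ∧ grant) ∧ (EG ¬idle))])| = |{Retry}| = 1.

1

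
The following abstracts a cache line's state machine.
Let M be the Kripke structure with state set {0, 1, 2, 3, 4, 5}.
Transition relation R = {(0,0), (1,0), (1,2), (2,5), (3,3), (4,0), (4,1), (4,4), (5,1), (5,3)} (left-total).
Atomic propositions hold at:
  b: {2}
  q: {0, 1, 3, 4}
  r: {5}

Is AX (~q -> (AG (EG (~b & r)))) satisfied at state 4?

Sat(~q) = {2, 5}
Sat(~b) = {0, 1, 3, 4, 5}
Sat(~b & r) = {5}
EG (~b & r): greatest fixpoint, start Z0 = {5}, keep only states in Sat with some successor in Z. Z1 = ∅; fixed.
Sat(EG (~b & r)) = ∅
AG (EG (~b & r)): greatest fixpoint, start Z0 = ∅, keep only states in Sat with every successor in Z. Already a fixed point.
Sat(AG (EG (~b & r))) = ∅
Sat(~q -> (AG (EG (~b & r)))) = {0, 1, 3, 4}
Sat(AX (~q -> (AG (EG (~b & r))))) = {s : every successor in {0, 1, 3, 4}} = {0, 3, 4, 5}
4 ∈ Sat(AX (~q -> (AG (EG (~b & r))))) = {0, 3, 4, 5}, so the formula holds at 4.

Yes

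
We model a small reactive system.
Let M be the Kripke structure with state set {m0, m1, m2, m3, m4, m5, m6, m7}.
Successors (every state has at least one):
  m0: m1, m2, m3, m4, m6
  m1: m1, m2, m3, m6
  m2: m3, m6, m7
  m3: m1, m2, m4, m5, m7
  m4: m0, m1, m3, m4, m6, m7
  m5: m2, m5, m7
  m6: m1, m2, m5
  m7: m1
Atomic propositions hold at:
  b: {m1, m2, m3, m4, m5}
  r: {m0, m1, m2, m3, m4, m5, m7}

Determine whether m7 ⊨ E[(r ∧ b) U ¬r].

Sat(r ∧ b) = {m1, m2, m3, m4, m5}
Sat(¬r) = {m6}
E[(r ∧ b) U ¬r]: least fixpoint, start Z0 = Sat(¬r) = {m6}, add states in Sat(r ∧ b) with some successor in Z. Z1 = {m1, m2, m4, m6}; Z2 = {m1, m2, m3, m4, m5, m6}; fixed.
Sat(E[(r ∧ b) U ¬r]) = {m1, m2, m3, m4, m5, m6}
m7 ∉ Sat(E[(r ∧ b) U ¬r]) = {m1, m2, m3, m4, m5, m6}, so the formula does not hold at m7.

No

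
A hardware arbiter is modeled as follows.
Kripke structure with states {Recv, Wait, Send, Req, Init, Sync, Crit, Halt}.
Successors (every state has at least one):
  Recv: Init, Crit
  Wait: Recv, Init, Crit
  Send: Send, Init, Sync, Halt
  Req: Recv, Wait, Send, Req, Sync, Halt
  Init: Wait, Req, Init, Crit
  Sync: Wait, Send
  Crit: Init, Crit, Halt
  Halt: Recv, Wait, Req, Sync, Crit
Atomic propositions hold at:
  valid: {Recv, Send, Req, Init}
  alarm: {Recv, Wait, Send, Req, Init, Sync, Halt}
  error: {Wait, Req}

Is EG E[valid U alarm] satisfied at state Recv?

Yes

E[valid U alarm]: least fixpoint, start Z0 = Sat(alarm) = {Recv, Wait, Send, Req, Init, Sync, Halt}, add states in Sat(valid) with some successor in Z. Already a fixed point.
Sat(E[valid U alarm]) = {Recv, Wait, Send, Req, Init, Sync, Halt}
EG E[valid U alarm]: greatest fixpoint, start Z0 = {Recv, Wait, Send, Req, Init, Sync, Halt}, keep only states in Sat with some successor in Z. Already a fixed point.
Sat(EG E[valid U alarm]) = {Recv, Wait, Send, Req, Init, Sync, Halt}
Recv ∈ Sat(EG E[valid U alarm]) = {Recv, Wait, Send, Req, Init, Sync, Halt}, so the formula holds at Recv.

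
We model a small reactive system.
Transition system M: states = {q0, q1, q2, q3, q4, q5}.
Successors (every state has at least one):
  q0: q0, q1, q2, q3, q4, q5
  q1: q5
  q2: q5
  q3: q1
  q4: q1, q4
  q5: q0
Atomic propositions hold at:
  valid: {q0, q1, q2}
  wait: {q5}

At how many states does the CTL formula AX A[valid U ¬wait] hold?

3

Sat(¬wait) = {q0, q1, q2, q3, q4}
A[valid U ¬wait]: least fixpoint, start Z0 = Sat(¬wait) = {q0, q1, q2, q3, q4}, add states in Sat(valid) with every successor in Z. Already a fixed point.
Sat(A[valid U ¬wait]) = {q0, q1, q2, q3, q4}
Sat(AX A[valid U ¬wait]) = {s : every successor in {q0, q1, q2, q3, q4}} = {q3, q4, q5}
|Sat(AX A[valid U ¬wait])| = |{q3, q4, q5}| = 3.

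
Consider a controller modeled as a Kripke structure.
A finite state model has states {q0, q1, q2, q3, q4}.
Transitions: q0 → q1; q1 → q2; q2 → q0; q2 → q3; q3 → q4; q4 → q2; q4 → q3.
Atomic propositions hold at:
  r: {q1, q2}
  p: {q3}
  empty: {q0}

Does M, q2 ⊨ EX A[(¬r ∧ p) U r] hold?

Sat(¬r) = {q0, q3, q4}
Sat(¬r ∧ p) = {q3}
A[(¬r ∧ p) U r]: least fixpoint, start Z0 = Sat(r) = {q1, q2}, add states in Sat(¬r ∧ p) with every successor in Z. Already a fixed point.
Sat(A[(¬r ∧ p) U r]) = {q1, q2}
Sat(EX A[(¬r ∧ p) U r]) = {s : some successor in {q1, q2}} = {q0, q1, q4}
q2 ∉ Sat(EX A[(¬r ∧ p) U r]) = {q0, q1, q4}, so the formula does not hold at q2.

No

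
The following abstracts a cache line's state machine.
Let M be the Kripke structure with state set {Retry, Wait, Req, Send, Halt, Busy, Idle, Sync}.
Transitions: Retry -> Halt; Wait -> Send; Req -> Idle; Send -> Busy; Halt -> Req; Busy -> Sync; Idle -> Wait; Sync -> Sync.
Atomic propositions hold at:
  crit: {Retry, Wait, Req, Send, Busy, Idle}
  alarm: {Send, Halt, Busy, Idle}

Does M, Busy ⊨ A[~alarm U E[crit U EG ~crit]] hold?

Yes

Sat(~alarm) = {Retry, Wait, Req, Sync}
Sat(~crit) = {Halt, Sync}
EG ~crit: greatest fixpoint, start Z0 = {Halt, Sync}, keep only states in Sat with some successor in Z. Z1 = {Sync}; fixed.
Sat(EG ~crit) = {Sync}
E[crit U EG ~crit]: least fixpoint, start Z0 = Sat(EG ~crit) = {Sync}, add states in Sat(crit) with some successor in Z. Z1 = {Busy, Sync}; Z2 = {Send, Busy, Sync}; Z3 = {Wait, Send, Busy, Sync}; Z4 = {Wait, Send, Busy, Idle, Sync}; Z5 = {Wait, Req, Send, Busy, Idle, Sync}; fixed.
Sat(E[crit U EG ~crit]) = {Wait, Req, Send, Busy, Idle, Sync}
A[~alarm U E[crit U EG ~crit]]: least fixpoint, start Z0 = Sat(E[crit U EG ~crit]) = {Wait, Req, Send, Busy, Idle, Sync}, add states in Sat(~alarm) with every successor in Z. Already a fixed point.
Sat(A[~alarm U E[crit U EG ~crit]]) = {Wait, Req, Send, Busy, Idle, Sync}
Busy ∈ Sat(A[~alarm U E[crit U EG ~crit]]) = {Wait, Req, Send, Busy, Idle, Sync}, so the formula holds at Busy.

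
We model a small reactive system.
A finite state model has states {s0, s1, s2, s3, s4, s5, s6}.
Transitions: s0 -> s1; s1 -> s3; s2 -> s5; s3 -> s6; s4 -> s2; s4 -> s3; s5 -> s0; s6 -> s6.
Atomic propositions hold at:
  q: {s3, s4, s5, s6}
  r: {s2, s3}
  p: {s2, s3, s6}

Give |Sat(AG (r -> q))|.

5

Sat(r -> q) = {s0, s1, s3, s4, s5, s6}
AG (r -> q): greatest fixpoint, start Z0 = {s0, s1, s3, s4, s5, s6}, keep only states in Sat with every successor in Z. Z1 = {s0, s1, s3, s5, s6}; fixed.
Sat(AG (r -> q)) = {s0, s1, s3, s5, s6}
|Sat(AG (r -> q))| = |{s0, s1, s3, s5, s6}| = 5.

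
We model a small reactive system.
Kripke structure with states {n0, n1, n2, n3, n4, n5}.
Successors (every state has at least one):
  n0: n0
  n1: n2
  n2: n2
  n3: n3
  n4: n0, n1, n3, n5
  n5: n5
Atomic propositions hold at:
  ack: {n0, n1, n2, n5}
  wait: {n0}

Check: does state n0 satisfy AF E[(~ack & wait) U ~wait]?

No

Sat(~ack) = {n3, n4}
Sat(~ack & wait) = ∅
Sat(~wait) = {n1, n2, n3, n4, n5}
E[(~ack & wait) U ~wait]: least fixpoint, start Z0 = Sat(~wait) = {n1, n2, n3, n4, n5}, add states in Sat(~ack & wait) with some successor in Z. Already a fixed point.
Sat(E[(~ack & wait) U ~wait]) = {n1, n2, n3, n4, n5}
AF E[(~ack & wait) U ~wait]: least fixpoint, start Z0 = {n1, n2, n3, n4, n5}, add states with every successor in Z. Already a fixed point.
Sat(AF E[(~ack & wait) U ~wait]) = {n1, n2, n3, n4, n5}
n0 ∉ Sat(AF E[(~ack & wait) U ~wait]) = {n1, n2, n3, n4, n5}, so the formula does not hold at n0.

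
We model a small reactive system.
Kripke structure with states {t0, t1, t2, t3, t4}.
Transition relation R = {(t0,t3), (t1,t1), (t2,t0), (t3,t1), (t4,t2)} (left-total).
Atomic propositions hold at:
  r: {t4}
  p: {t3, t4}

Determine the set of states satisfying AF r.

AF r: least fixpoint, start Z0 = {t4}, add states with every successor in Z. Already a fixed point.
Sat(AF r) = {t4}

{t4}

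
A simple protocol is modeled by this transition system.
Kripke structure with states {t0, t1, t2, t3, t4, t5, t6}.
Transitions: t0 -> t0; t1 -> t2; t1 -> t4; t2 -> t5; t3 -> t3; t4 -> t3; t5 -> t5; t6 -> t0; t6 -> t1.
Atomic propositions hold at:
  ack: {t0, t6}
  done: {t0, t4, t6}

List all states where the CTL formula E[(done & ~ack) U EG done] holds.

{t0, t6}

Sat(~ack) = {t1, t2, t3, t4, t5}
Sat(done & ~ack) = {t4}
EG done: greatest fixpoint, start Z0 = {t0, t4, t6}, keep only states in Sat with some successor in Z. Z1 = {t0, t6}; fixed.
Sat(EG done) = {t0, t6}
E[(done & ~ack) U EG done]: least fixpoint, start Z0 = Sat(EG done) = {t0, t6}, add states in Sat(done & ~ack) with some successor in Z. Already a fixed point.
Sat(E[(done & ~ack) U EG done]) = {t0, t6}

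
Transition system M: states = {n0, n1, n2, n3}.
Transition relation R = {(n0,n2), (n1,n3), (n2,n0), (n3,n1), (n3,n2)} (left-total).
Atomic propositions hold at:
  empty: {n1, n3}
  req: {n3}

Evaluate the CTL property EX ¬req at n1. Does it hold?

No

Sat(¬req) = {n0, n1, n2}
Sat(EX ¬req) = {s : some successor in {n0, n1, n2}} = {n0, n2, n3}
n1 ∉ Sat(EX ¬req) = {n0, n2, n3}, so the formula does not hold at n1.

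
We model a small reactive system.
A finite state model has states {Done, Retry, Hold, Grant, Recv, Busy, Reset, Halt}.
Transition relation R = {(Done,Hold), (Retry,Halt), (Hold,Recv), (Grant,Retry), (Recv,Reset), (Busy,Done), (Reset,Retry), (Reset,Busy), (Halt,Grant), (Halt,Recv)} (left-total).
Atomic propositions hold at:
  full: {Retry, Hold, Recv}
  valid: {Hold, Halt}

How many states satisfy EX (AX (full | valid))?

5

Sat(full | valid) = {Retry, Hold, Recv, Halt}
Sat(AX (full | valid)) = {s : every successor in {Retry, Hold, Recv, Halt}} = {Done, Retry, Hold, Grant}
Sat(EX (AX (full | valid))) = {s : some successor in {Done, Retry, Hold, Grant}} = {Done, Grant, Busy, Reset, Halt}
|Sat(EX (AX (full | valid)))| = |{Done, Grant, Busy, Reset, Halt}| = 5.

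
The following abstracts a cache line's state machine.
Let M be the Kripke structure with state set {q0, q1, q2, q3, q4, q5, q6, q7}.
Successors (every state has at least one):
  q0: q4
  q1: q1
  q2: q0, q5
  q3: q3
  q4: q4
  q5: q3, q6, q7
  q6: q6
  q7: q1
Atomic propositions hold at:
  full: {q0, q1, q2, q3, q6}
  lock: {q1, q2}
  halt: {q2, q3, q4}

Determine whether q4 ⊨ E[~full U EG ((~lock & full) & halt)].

Sat(~full) = {q4, q5, q7}
Sat(~lock) = {q0, q3, q4, q5, q6, q7}
Sat(~lock & full) = {q0, q3, q6}
Sat((~lock & full) & halt) = {q3}
EG ((~lock & full) & halt): greatest fixpoint, start Z0 = {q3}, keep only states in Sat with some successor in Z. Already a fixed point.
Sat(EG ((~lock & full) & halt)) = {q3}
E[~full U EG ((~lock & full) & halt)]: least fixpoint, start Z0 = Sat(EG ((~lock & full) & halt)) = {q3}, add states in Sat(~full) with some successor in Z. Z1 = {q3, q5}; fixed.
Sat(E[~full U EG ((~lock & full) & halt)]) = {q3, q5}
q4 ∉ Sat(E[~full U EG ((~lock & full) & halt)]) = {q3, q5}, so the formula does not hold at q4.

No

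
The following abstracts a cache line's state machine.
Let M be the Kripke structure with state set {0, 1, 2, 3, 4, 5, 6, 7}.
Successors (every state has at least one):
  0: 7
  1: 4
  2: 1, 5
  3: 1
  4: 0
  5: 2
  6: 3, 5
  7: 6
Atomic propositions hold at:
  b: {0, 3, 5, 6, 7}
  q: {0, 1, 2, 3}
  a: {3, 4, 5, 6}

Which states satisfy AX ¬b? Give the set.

{1, 3, 5}

Sat(¬b) = {1, 2, 4}
Sat(AX ¬b) = {s : every successor in {1, 2, 4}} = {1, 3, 5}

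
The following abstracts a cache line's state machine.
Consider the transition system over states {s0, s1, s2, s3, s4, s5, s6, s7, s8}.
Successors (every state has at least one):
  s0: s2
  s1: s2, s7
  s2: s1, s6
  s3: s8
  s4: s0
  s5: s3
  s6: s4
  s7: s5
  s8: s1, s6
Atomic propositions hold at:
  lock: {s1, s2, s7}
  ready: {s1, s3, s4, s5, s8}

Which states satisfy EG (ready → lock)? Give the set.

{s0, s1, s2}

Sat(ready → lock) = {s0, s1, s2, s6, s7}
EG (ready → lock): greatest fixpoint, start Z0 = {s0, s1, s2, s6, s7}, keep only states in Sat with some successor in Z. Z1 = {s0, s1, s2}; fixed.
Sat(EG (ready → lock)) = {s0, s1, s2}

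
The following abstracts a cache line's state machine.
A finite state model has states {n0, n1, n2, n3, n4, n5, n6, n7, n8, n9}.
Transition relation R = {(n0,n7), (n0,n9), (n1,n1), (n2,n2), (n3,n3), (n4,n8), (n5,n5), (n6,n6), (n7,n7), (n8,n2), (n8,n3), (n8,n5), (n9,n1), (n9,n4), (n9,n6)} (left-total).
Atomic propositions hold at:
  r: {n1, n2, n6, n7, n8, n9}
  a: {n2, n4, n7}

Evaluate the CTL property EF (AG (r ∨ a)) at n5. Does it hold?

No

Sat(r ∨ a) = {n1, n2, n4, n6, n7, n8, n9}
AG (r ∨ a): greatest fixpoint, start Z0 = {n1, n2, n4, n6, n7, n8, n9}, keep only states in Sat with every successor in Z. Z1 = {n1, n2, n4, n6, n7, n9}; Z2 = {n1, n2, n6, n7, n9}; Z3 = {n1, n2, n6, n7}; fixed.
Sat(AG (r ∨ a)) = {n1, n2, n6, n7}
EF (AG (r ∨ a)): least fixpoint, start Z0 = {n1, n2, n6, n7}, add states with some successor in Z. Z1 = {n0, n1, n2, n6, n7, n8, n9}; Z2 = {n0, n1, n2, n4, n6, n7, n8, n9}; fixed.
Sat(EF (AG (r ∨ a))) = {n0, n1, n2, n4, n6, n7, n8, n9}
n5 ∉ Sat(EF (AG (r ∨ a))) = {n0, n1, n2, n4, n6, n7, n8, n9}, so the formula does not hold at n5.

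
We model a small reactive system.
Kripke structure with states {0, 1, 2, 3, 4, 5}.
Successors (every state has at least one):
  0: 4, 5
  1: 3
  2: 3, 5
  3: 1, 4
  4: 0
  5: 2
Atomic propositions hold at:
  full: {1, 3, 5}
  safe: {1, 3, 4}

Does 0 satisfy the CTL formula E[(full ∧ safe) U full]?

No

Sat(full ∧ safe) = {1, 3}
E[(full ∧ safe) U full]: least fixpoint, start Z0 = Sat(full) = {1, 3, 5}, add states in Sat(full ∧ safe) with some successor in Z. Already a fixed point.
Sat(E[(full ∧ safe) U full]) = {1, 3, 5}
0 ∉ Sat(E[(full ∧ safe) U full]) = {1, 3, 5}, so the formula does not hold at 0.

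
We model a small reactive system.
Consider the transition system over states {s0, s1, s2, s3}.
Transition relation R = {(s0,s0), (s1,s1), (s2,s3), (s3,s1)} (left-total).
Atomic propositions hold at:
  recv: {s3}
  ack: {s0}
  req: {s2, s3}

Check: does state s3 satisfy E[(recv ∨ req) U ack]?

Sat(recv ∨ req) = {s2, s3}
E[(recv ∨ req) U ack]: least fixpoint, start Z0 = Sat(ack) = {s0}, add states in Sat(recv ∨ req) with some successor in Z. Already a fixed point.
Sat(E[(recv ∨ req) U ack]) = {s0}
s3 ∉ Sat(E[(recv ∨ req) U ack]) = {s0}, so the formula does not hold at s3.

No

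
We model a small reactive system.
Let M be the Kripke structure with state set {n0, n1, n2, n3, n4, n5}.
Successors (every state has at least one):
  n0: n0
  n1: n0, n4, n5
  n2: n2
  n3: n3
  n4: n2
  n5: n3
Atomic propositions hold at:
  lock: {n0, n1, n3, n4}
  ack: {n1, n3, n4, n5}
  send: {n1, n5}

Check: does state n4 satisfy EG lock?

EG lock: greatest fixpoint, start Z0 = {n0, n1, n3, n4}, keep only states in Sat with some successor in Z. Z1 = {n0, n1, n3}; fixed.
Sat(EG lock) = {n0, n1, n3}
n4 ∉ Sat(EG lock) = {n0, n1, n3}, so the formula does not hold at n4.

No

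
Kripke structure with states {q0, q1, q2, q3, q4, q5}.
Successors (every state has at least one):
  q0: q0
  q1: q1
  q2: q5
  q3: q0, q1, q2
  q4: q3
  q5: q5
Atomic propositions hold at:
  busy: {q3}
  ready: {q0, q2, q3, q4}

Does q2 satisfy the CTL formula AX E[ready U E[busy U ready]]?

E[busy U ready]: least fixpoint, start Z0 = Sat(ready) = {q0, q2, q3, q4}, add states in Sat(busy) with some successor in Z. Already a fixed point.
Sat(E[busy U ready]) = {q0, q2, q3, q4}
E[ready U E[busy U ready]]: least fixpoint, start Z0 = Sat(E[busy U ready]) = {q0, q2, q3, q4}, add states in Sat(ready) with some successor in Z. Already a fixed point.
Sat(E[ready U E[busy U ready]]) = {q0, q2, q3, q4}
Sat(AX E[ready U E[busy U ready]]) = {s : every successor in {q0, q2, q3, q4}} = {q0, q4}
q2 ∉ Sat(AX E[ready U E[busy U ready]]) = {q0, q4}, so the formula does not hold at q2.

No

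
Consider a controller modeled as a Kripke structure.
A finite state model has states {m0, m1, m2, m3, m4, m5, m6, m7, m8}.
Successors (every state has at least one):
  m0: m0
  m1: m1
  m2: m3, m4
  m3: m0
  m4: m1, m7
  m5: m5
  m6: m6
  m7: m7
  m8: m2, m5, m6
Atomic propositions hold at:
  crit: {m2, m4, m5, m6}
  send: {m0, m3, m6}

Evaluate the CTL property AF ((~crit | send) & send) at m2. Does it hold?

Sat(~crit) = {m0, m1, m3, m7, m8}
Sat(~crit | send) = {m0, m1, m3, m6, m7, m8}
Sat((~crit | send) & send) = {m0, m3, m6}
AF ((~crit | send) & send): least fixpoint, start Z0 = {m0, m3, m6}, add states with every successor in Z. Already a fixed point.
Sat(AF ((~crit | send) & send)) = {m0, m3, m6}
m2 ∉ Sat(AF ((~crit | send) & send)) = {m0, m3, m6}, so the formula does not hold at m2.

No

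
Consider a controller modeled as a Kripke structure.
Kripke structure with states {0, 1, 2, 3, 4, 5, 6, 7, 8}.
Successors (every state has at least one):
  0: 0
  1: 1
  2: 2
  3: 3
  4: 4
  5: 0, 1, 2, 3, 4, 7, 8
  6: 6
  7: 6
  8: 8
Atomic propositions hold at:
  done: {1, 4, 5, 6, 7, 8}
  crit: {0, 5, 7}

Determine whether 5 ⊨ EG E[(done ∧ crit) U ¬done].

Sat(done ∧ crit) = {5, 7}
Sat(¬done) = {0, 2, 3}
E[(done ∧ crit) U ¬done]: least fixpoint, start Z0 = Sat(¬done) = {0, 2, 3}, add states in Sat(done ∧ crit) with some successor in Z. Z1 = {0, 2, 3, 5}; fixed.
Sat(E[(done ∧ crit) U ¬done]) = {0, 2, 3, 5}
EG E[(done ∧ crit) U ¬done]: greatest fixpoint, start Z0 = {0, 2, 3, 5}, keep only states in Sat with some successor in Z. Already a fixed point.
Sat(EG E[(done ∧ crit) U ¬done]) = {0, 2, 3, 5}
5 ∈ Sat(EG E[(done ∧ crit) U ¬done]) = {0, 2, 3, 5}, so the formula holds at 5.

Yes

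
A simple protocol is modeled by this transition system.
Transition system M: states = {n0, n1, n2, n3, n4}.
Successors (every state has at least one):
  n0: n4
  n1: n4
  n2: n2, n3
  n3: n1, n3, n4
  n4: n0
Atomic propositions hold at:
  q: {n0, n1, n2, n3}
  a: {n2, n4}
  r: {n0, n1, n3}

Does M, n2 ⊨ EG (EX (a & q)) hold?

Sat(a & q) = {n2}
Sat(EX (a & q)) = {s : some successor in {n2}} = {n2}
EG (EX (a & q)): greatest fixpoint, start Z0 = {n2}, keep only states in Sat with some successor in Z. Already a fixed point.
Sat(EG (EX (a & q))) = {n2}
n2 ∈ Sat(EG (EX (a & q))) = {n2}, so the formula holds at n2.

Yes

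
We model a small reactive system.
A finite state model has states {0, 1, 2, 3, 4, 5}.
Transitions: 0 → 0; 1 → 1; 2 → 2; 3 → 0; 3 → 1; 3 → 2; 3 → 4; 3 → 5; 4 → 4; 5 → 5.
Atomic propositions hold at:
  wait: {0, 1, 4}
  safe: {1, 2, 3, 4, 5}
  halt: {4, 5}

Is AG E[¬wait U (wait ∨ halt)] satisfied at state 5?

Yes

Sat(¬wait) = {2, 3, 5}
Sat(wait ∨ halt) = {0, 1, 4, 5}
E[¬wait U (wait ∨ halt)]: least fixpoint, start Z0 = Sat((wait ∨ halt)) = {0, 1, 4, 5}, add states in Sat(¬wait) with some successor in Z. Z1 = {0, 1, 3, 4, 5}; fixed.
Sat(E[¬wait U (wait ∨ halt)]) = {0, 1, 3, 4, 5}
AG E[¬wait U (wait ∨ halt)]: greatest fixpoint, start Z0 = {0, 1, 3, 4, 5}, keep only states in Sat with every successor in Z. Z1 = {0, 1, 4, 5}; fixed.
Sat(AG E[¬wait U (wait ∨ halt)]) = {0, 1, 4, 5}
5 ∈ Sat(AG E[¬wait U (wait ∨ halt)]) = {0, 1, 4, 5}, so the formula holds at 5.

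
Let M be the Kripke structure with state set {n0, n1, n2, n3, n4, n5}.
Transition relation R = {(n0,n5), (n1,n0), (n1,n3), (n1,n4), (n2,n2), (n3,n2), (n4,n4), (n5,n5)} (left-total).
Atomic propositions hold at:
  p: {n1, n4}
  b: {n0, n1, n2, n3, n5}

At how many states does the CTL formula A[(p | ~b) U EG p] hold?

Sat(~b) = {n4}
Sat(p | ~b) = {n1, n4}
EG p: greatest fixpoint, start Z0 = {n1, n4}, keep only states in Sat with some successor in Z. Already a fixed point.
Sat(EG p) = {n1, n4}
A[(p | ~b) U EG p]: least fixpoint, start Z0 = Sat(EG p) = {n1, n4}, add states in Sat(p | ~b) with every successor in Z. Already a fixed point.
Sat(A[(p | ~b) U EG p]) = {n1, n4}
|Sat(A[(p | ~b) U EG p])| = |{n1, n4}| = 2.

2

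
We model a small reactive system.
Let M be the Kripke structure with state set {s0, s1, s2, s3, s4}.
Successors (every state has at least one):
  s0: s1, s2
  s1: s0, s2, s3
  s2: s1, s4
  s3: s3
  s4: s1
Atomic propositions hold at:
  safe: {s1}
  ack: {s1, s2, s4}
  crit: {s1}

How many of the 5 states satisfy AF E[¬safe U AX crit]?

3

Sat(¬safe) = {s0, s2, s3, s4}
Sat(AX crit) = {s : every successor in {s1}} = {s4}
E[¬safe U AX crit]: least fixpoint, start Z0 = Sat(AX crit) = {s4}, add states in Sat(¬safe) with some successor in Z. Z1 = {s2, s4}; Z2 = {s0, s2, s4}; fixed.
Sat(E[¬safe U AX crit]) = {s0, s2, s4}
AF E[¬safe U AX crit]: least fixpoint, start Z0 = {s0, s2, s4}, add states with every successor in Z. Already a fixed point.
Sat(AF E[¬safe U AX crit]) = {s0, s2, s4}
|Sat(AF E[¬safe U AX crit])| = |{s0, s2, s4}| = 3.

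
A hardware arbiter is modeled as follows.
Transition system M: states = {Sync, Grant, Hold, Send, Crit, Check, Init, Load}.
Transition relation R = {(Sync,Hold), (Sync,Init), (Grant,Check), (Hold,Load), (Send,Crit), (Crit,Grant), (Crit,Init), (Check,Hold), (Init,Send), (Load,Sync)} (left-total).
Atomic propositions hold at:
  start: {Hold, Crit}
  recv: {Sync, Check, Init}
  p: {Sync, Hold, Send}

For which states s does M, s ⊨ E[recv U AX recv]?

Sat(AX recv) = {s : every successor in {Sync, Check, Init}} = {Grant, Load}
E[recv U AX recv]: least fixpoint, start Z0 = Sat(AX recv) = {Grant, Load}, add states in Sat(recv) with some successor in Z. Already a fixed point.
Sat(E[recv U AX recv]) = {Grant, Load}

{Grant, Load}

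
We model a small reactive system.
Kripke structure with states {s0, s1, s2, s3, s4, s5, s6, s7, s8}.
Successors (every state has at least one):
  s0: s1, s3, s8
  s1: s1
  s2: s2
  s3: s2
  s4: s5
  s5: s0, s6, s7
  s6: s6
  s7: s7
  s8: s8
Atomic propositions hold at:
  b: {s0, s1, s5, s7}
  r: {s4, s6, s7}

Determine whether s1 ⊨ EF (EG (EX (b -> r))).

Sat(b -> r) = {s2, s3, s4, s6, s7, s8}
Sat(EX (b -> r)) = {s : some successor in {s2, s3, s4, s6, s7, s8}} = {s0, s2, s3, s5, s6, s7, s8}
EG (EX (b -> r)): greatest fixpoint, start Z0 = {s0, s2, s3, s5, s6, s7, s8}, keep only states in Sat with some successor in Z. Already a fixed point.
Sat(EG (EX (b -> r))) = {s0, s2, s3, s5, s6, s7, s8}
EF (EG (EX (b -> r))): least fixpoint, start Z0 = {s0, s2, s3, s5, s6, s7, s8}, add states with some successor in Z. Z1 = {s0, s2, s3, s4, s5, s6, s7, s8}; fixed.
Sat(EF (EG (EX (b -> r)))) = {s0, s2, s3, s4, s5, s6, s7, s8}
s1 ∉ Sat(EF (EG (EX (b -> r)))) = {s0, s2, s3, s4, s5, s6, s7, s8}, so the formula does not hold at s1.

No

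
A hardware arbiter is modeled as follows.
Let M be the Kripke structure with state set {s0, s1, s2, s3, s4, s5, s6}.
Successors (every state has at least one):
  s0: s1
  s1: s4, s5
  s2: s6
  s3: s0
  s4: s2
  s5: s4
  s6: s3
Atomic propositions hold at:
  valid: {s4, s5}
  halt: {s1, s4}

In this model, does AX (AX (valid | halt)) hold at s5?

No

Sat(valid | halt) = {s1, s4, s5}
Sat(AX (valid | halt)) = {s : every successor in {s1, s4, s5}} = {s0, s1, s5}
Sat(AX (AX (valid | halt))) = {s : every successor in {s0, s1, s5}} = {s0, s3}
s5 ∉ Sat(AX (AX (valid | halt))) = {s0, s3}, so the formula does not hold at s5.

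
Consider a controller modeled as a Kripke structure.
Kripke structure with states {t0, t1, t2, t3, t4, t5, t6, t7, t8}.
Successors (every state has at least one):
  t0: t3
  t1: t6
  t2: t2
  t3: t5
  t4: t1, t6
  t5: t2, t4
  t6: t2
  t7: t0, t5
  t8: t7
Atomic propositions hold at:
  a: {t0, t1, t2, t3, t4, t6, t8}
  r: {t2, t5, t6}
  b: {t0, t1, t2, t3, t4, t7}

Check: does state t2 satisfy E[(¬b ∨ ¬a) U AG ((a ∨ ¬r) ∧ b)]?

Sat(¬b) = {t5, t6, t8}
Sat(¬a) = {t5, t7}
Sat(¬b ∨ ¬a) = {t5, t6, t7, t8}
Sat(¬r) = {t0, t1, t3, t4, t7, t8}
Sat(a ∨ ¬r) = {t0, t1, t2, t3, t4, t6, t7, t8}
Sat((a ∨ ¬r) ∧ b) = {t0, t1, t2, t3, t4, t7}
AG ((a ∨ ¬r) ∧ b): greatest fixpoint, start Z0 = {t0, t1, t2, t3, t4, t7}, keep only states in Sat with every successor in Z. Z1 = {t0, t2}; Z2 = {t2}; fixed.
Sat(AG ((a ∨ ¬r) ∧ b)) = {t2}
E[(¬b ∨ ¬a) U AG ((a ∨ ¬r) ∧ b)]: least fixpoint, start Z0 = Sat(AG ((a ∨ ¬r) ∧ b)) = {t2}, add states in Sat(¬b ∨ ¬a) with some successor in Z. Z1 = {t2, t5, t6}; Z2 = {t2, t5, t6, t7}; Z3 = {t2, t5, t6, t7, t8}; fixed.
Sat(E[(¬b ∨ ¬a) U AG ((a ∨ ¬r) ∧ b)]) = {t2, t5, t6, t7, t8}
t2 ∈ Sat(E[(¬b ∨ ¬a) U AG ((a ∨ ¬r) ∧ b)]) = {t2, t5, t6, t7, t8}, so the formula holds at t2.

Yes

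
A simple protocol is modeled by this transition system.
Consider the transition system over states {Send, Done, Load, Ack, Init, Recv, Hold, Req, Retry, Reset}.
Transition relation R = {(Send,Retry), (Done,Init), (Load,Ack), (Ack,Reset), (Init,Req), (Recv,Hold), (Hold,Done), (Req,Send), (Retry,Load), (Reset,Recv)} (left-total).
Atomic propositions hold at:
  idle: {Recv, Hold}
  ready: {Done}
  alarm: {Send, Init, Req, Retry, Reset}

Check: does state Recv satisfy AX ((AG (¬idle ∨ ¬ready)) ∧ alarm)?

No

Sat(¬idle) = {Send, Done, Load, Ack, Init, Req, Retry, Reset}
Sat(¬ready) = {Send, Load, Ack, Init, Recv, Hold, Req, Retry, Reset}
Sat(¬idle ∨ ¬ready) = {Send, Done, Load, Ack, Init, Recv, Hold, Req, Retry, Reset}
AG (¬idle ∨ ¬ready): greatest fixpoint, start Z0 = {Send, Done, Load, Ack, Init, Recv, Hold, Req, Retry, Reset}, keep only states in Sat with every successor in Z. Already a fixed point.
Sat(AG (¬idle ∨ ¬ready)) = {Send, Done, Load, Ack, Init, Recv, Hold, Req, Retry, Reset}
Sat((AG (¬idle ∨ ¬ready)) ∧ alarm) = {Send, Init, Req, Retry, Reset}
Sat(AX ((AG (¬idle ∨ ¬ready)) ∧ alarm)) = {s : every successor in {Send, Init, Req, Retry, Reset}} = {Send, Done, Ack, Init, Req}
Recv ∉ Sat(AX ((AG (¬idle ∨ ¬ready)) ∧ alarm)) = {Send, Done, Ack, Init, Req}, so the formula does not hold at Recv.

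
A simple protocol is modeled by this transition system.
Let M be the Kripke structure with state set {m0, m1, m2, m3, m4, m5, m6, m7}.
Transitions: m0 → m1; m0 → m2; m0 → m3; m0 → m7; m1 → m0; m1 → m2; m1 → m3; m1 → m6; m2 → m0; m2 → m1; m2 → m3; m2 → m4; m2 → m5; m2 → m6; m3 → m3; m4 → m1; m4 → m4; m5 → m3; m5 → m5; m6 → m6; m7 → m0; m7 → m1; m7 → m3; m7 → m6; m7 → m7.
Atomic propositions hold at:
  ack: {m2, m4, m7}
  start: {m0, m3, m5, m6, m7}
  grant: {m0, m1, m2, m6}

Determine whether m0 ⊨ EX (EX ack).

Yes

Sat(EX ack) = {s : some successor in {m2, m4, m7}} = {m0, m1, m2, m4, m7}
Sat(EX (EX ack)) = {s : some successor in {m0, m1, m2, m4, m7}} = {m0, m1, m2, m4, m7}
m0 ∈ Sat(EX (EX ack)) = {m0, m1, m2, m4, m7}, so the formula holds at m0.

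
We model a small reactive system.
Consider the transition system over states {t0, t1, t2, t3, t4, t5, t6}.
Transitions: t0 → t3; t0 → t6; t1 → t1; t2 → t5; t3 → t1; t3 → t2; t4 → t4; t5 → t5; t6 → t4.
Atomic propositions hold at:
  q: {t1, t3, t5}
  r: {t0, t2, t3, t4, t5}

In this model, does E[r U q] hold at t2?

E[r U q]: least fixpoint, start Z0 = Sat(q) = {t1, t3, t5}, add states in Sat(r) with some successor in Z. Z1 = {t0, t1, t2, t3, t5}; fixed.
Sat(E[r U q]) = {t0, t1, t2, t3, t5}
t2 ∈ Sat(E[r U q]) = {t0, t1, t2, t3, t5}, so the formula holds at t2.

Yes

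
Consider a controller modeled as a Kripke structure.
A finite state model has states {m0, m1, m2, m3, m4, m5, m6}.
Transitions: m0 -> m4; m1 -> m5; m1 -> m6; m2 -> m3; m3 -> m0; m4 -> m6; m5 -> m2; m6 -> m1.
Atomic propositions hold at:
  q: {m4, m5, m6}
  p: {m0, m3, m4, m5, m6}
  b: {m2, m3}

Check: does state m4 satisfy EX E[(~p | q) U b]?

Yes

Sat(~p) = {m1, m2}
Sat(~p | q) = {m1, m2, m4, m5, m6}
E[(~p | q) U b]: least fixpoint, start Z0 = Sat(b) = {m2, m3}, add states in Sat(~p | q) with some successor in Z. Z1 = {m2, m3, m5}; Z2 = {m1, m2, m3, m5}; Z3 = {m1, m2, m3, m5, m6}; Z4 = {m1, m2, m3, m4, m5, m6}; fixed.
Sat(E[(~p | q) U b]) = {m1, m2, m3, m4, m5, m6}
Sat(EX E[(~p | q) U b]) = {s : some successor in {m1, m2, m3, m4, m5, m6}} = {m0, m1, m2, m4, m5, m6}
m4 ∈ Sat(EX E[(~p | q) U b]) = {m0, m1, m2, m4, m5, m6}, so the formula holds at m4.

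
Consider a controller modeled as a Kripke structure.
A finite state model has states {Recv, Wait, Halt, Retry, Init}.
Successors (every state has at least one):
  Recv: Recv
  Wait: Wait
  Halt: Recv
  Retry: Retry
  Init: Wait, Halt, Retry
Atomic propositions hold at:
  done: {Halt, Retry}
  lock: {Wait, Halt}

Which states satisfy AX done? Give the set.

{Retry}

Sat(AX done) = {s : every successor in {Halt, Retry}} = {Retry}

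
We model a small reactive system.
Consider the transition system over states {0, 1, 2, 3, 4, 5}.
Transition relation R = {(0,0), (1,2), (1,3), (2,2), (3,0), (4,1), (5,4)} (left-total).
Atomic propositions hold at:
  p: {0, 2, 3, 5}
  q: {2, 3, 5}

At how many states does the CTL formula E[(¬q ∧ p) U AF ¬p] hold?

3

Sat(¬q) = {0, 1, 4}
Sat(¬q ∧ p) = {0}
Sat(¬p) = {1, 4}
AF ¬p: least fixpoint, start Z0 = {1, 4}, add states with every successor in Z. Z1 = {1, 4, 5}; fixed.
Sat(AF ¬p) = {1, 4, 5}
E[(¬q ∧ p) U AF ¬p]: least fixpoint, start Z0 = Sat(AF ¬p) = {1, 4, 5}, add states in Sat(¬q ∧ p) with some successor in Z. Already a fixed point.
Sat(E[(¬q ∧ p) U AF ¬p]) = {1, 4, 5}
|Sat(E[(¬q ∧ p) U AF ¬p])| = |{1, 4, 5}| = 3.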